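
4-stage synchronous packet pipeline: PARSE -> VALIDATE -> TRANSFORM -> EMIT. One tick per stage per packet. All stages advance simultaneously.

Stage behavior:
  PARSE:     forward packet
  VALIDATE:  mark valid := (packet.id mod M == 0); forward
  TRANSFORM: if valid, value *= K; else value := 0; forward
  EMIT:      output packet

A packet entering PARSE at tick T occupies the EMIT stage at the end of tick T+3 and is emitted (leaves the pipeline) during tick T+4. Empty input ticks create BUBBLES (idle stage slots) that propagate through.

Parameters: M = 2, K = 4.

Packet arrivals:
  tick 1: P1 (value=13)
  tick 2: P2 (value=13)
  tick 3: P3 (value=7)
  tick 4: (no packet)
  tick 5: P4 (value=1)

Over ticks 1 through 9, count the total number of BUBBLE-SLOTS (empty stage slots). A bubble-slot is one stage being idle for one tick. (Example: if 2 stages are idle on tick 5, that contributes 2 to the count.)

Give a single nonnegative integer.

Tick 1: [PARSE:P1(v=13,ok=F), VALIDATE:-, TRANSFORM:-, EMIT:-] out:-; bubbles=3
Tick 2: [PARSE:P2(v=13,ok=F), VALIDATE:P1(v=13,ok=F), TRANSFORM:-, EMIT:-] out:-; bubbles=2
Tick 3: [PARSE:P3(v=7,ok=F), VALIDATE:P2(v=13,ok=T), TRANSFORM:P1(v=0,ok=F), EMIT:-] out:-; bubbles=1
Tick 4: [PARSE:-, VALIDATE:P3(v=7,ok=F), TRANSFORM:P2(v=52,ok=T), EMIT:P1(v=0,ok=F)] out:-; bubbles=1
Tick 5: [PARSE:P4(v=1,ok=F), VALIDATE:-, TRANSFORM:P3(v=0,ok=F), EMIT:P2(v=52,ok=T)] out:P1(v=0); bubbles=1
Tick 6: [PARSE:-, VALIDATE:P4(v=1,ok=T), TRANSFORM:-, EMIT:P3(v=0,ok=F)] out:P2(v=52); bubbles=2
Tick 7: [PARSE:-, VALIDATE:-, TRANSFORM:P4(v=4,ok=T), EMIT:-] out:P3(v=0); bubbles=3
Tick 8: [PARSE:-, VALIDATE:-, TRANSFORM:-, EMIT:P4(v=4,ok=T)] out:-; bubbles=3
Tick 9: [PARSE:-, VALIDATE:-, TRANSFORM:-, EMIT:-] out:P4(v=4); bubbles=4
Total bubble-slots: 20

Answer: 20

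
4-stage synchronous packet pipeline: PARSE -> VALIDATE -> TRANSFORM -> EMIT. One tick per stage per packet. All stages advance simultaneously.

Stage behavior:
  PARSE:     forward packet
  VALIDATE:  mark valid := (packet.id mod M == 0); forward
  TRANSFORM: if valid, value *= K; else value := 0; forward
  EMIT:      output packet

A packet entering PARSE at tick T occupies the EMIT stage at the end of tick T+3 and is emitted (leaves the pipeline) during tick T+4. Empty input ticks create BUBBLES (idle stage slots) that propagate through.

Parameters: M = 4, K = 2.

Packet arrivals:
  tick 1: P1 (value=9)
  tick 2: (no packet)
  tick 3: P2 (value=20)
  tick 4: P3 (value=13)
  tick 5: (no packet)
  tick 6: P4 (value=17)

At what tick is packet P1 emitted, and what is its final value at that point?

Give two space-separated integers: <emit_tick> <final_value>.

Answer: 5 0

Derivation:
Tick 1: [PARSE:P1(v=9,ok=F), VALIDATE:-, TRANSFORM:-, EMIT:-] out:-; in:P1
Tick 2: [PARSE:-, VALIDATE:P1(v=9,ok=F), TRANSFORM:-, EMIT:-] out:-; in:-
Tick 3: [PARSE:P2(v=20,ok=F), VALIDATE:-, TRANSFORM:P1(v=0,ok=F), EMIT:-] out:-; in:P2
Tick 4: [PARSE:P3(v=13,ok=F), VALIDATE:P2(v=20,ok=F), TRANSFORM:-, EMIT:P1(v=0,ok=F)] out:-; in:P3
Tick 5: [PARSE:-, VALIDATE:P3(v=13,ok=F), TRANSFORM:P2(v=0,ok=F), EMIT:-] out:P1(v=0); in:-
Tick 6: [PARSE:P4(v=17,ok=F), VALIDATE:-, TRANSFORM:P3(v=0,ok=F), EMIT:P2(v=0,ok=F)] out:-; in:P4
Tick 7: [PARSE:-, VALIDATE:P4(v=17,ok=T), TRANSFORM:-, EMIT:P3(v=0,ok=F)] out:P2(v=0); in:-
Tick 8: [PARSE:-, VALIDATE:-, TRANSFORM:P4(v=34,ok=T), EMIT:-] out:P3(v=0); in:-
Tick 9: [PARSE:-, VALIDATE:-, TRANSFORM:-, EMIT:P4(v=34,ok=T)] out:-; in:-
Tick 10: [PARSE:-, VALIDATE:-, TRANSFORM:-, EMIT:-] out:P4(v=34); in:-
P1: arrives tick 1, valid=False (id=1, id%4=1), emit tick 5, final value 0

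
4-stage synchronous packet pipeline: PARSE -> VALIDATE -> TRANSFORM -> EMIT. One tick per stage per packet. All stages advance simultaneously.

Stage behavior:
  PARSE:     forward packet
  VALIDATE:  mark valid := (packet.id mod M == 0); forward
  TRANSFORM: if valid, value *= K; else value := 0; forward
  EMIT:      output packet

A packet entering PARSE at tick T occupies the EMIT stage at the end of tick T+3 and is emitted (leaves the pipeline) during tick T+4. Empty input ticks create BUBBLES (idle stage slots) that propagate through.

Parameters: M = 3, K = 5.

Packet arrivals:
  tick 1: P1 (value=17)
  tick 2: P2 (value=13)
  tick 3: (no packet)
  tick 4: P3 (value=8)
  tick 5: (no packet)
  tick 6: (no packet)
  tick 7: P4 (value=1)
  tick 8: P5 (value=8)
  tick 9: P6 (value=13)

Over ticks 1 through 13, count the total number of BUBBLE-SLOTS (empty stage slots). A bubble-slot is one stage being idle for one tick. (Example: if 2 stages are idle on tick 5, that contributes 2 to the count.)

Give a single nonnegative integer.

Tick 1: [PARSE:P1(v=17,ok=F), VALIDATE:-, TRANSFORM:-, EMIT:-] out:-; bubbles=3
Tick 2: [PARSE:P2(v=13,ok=F), VALIDATE:P1(v=17,ok=F), TRANSFORM:-, EMIT:-] out:-; bubbles=2
Tick 3: [PARSE:-, VALIDATE:P2(v=13,ok=F), TRANSFORM:P1(v=0,ok=F), EMIT:-] out:-; bubbles=2
Tick 4: [PARSE:P3(v=8,ok=F), VALIDATE:-, TRANSFORM:P2(v=0,ok=F), EMIT:P1(v=0,ok=F)] out:-; bubbles=1
Tick 5: [PARSE:-, VALIDATE:P3(v=8,ok=T), TRANSFORM:-, EMIT:P2(v=0,ok=F)] out:P1(v=0); bubbles=2
Tick 6: [PARSE:-, VALIDATE:-, TRANSFORM:P3(v=40,ok=T), EMIT:-] out:P2(v=0); bubbles=3
Tick 7: [PARSE:P4(v=1,ok=F), VALIDATE:-, TRANSFORM:-, EMIT:P3(v=40,ok=T)] out:-; bubbles=2
Tick 8: [PARSE:P5(v=8,ok=F), VALIDATE:P4(v=1,ok=F), TRANSFORM:-, EMIT:-] out:P3(v=40); bubbles=2
Tick 9: [PARSE:P6(v=13,ok=F), VALIDATE:P5(v=8,ok=F), TRANSFORM:P4(v=0,ok=F), EMIT:-] out:-; bubbles=1
Tick 10: [PARSE:-, VALIDATE:P6(v=13,ok=T), TRANSFORM:P5(v=0,ok=F), EMIT:P4(v=0,ok=F)] out:-; bubbles=1
Tick 11: [PARSE:-, VALIDATE:-, TRANSFORM:P6(v=65,ok=T), EMIT:P5(v=0,ok=F)] out:P4(v=0); bubbles=2
Tick 12: [PARSE:-, VALIDATE:-, TRANSFORM:-, EMIT:P6(v=65,ok=T)] out:P5(v=0); bubbles=3
Tick 13: [PARSE:-, VALIDATE:-, TRANSFORM:-, EMIT:-] out:P6(v=65); bubbles=4
Total bubble-slots: 28

Answer: 28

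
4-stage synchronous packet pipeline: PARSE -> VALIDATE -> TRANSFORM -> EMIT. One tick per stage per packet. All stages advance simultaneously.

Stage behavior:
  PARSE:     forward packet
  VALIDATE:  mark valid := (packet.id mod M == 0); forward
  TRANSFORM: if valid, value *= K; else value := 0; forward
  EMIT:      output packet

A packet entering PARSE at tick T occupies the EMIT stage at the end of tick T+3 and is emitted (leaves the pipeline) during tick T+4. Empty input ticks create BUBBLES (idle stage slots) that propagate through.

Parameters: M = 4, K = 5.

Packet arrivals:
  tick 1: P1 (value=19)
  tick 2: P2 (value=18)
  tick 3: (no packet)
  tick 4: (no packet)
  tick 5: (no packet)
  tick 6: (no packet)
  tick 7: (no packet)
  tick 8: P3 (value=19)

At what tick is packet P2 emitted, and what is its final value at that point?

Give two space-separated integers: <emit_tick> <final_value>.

Answer: 6 0

Derivation:
Tick 1: [PARSE:P1(v=19,ok=F), VALIDATE:-, TRANSFORM:-, EMIT:-] out:-; in:P1
Tick 2: [PARSE:P2(v=18,ok=F), VALIDATE:P1(v=19,ok=F), TRANSFORM:-, EMIT:-] out:-; in:P2
Tick 3: [PARSE:-, VALIDATE:P2(v=18,ok=F), TRANSFORM:P1(v=0,ok=F), EMIT:-] out:-; in:-
Tick 4: [PARSE:-, VALIDATE:-, TRANSFORM:P2(v=0,ok=F), EMIT:P1(v=0,ok=F)] out:-; in:-
Tick 5: [PARSE:-, VALIDATE:-, TRANSFORM:-, EMIT:P2(v=0,ok=F)] out:P1(v=0); in:-
Tick 6: [PARSE:-, VALIDATE:-, TRANSFORM:-, EMIT:-] out:P2(v=0); in:-
Tick 7: [PARSE:-, VALIDATE:-, TRANSFORM:-, EMIT:-] out:-; in:-
Tick 8: [PARSE:P3(v=19,ok=F), VALIDATE:-, TRANSFORM:-, EMIT:-] out:-; in:P3
Tick 9: [PARSE:-, VALIDATE:P3(v=19,ok=F), TRANSFORM:-, EMIT:-] out:-; in:-
Tick 10: [PARSE:-, VALIDATE:-, TRANSFORM:P3(v=0,ok=F), EMIT:-] out:-; in:-
Tick 11: [PARSE:-, VALIDATE:-, TRANSFORM:-, EMIT:P3(v=0,ok=F)] out:-; in:-
Tick 12: [PARSE:-, VALIDATE:-, TRANSFORM:-, EMIT:-] out:P3(v=0); in:-
P2: arrives tick 2, valid=False (id=2, id%4=2), emit tick 6, final value 0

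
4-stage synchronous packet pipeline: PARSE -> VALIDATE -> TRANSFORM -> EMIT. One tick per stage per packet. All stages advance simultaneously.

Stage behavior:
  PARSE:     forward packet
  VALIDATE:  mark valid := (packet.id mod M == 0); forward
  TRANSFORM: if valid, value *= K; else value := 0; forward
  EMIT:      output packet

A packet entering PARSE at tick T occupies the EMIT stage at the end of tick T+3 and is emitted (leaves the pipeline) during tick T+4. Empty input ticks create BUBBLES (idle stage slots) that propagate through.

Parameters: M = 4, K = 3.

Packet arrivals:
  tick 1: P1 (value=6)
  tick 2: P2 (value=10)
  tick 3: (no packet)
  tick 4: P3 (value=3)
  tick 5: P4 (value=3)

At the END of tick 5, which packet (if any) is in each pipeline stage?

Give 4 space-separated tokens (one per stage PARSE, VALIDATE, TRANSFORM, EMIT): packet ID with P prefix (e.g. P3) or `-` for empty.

Tick 1: [PARSE:P1(v=6,ok=F), VALIDATE:-, TRANSFORM:-, EMIT:-] out:-; in:P1
Tick 2: [PARSE:P2(v=10,ok=F), VALIDATE:P1(v=6,ok=F), TRANSFORM:-, EMIT:-] out:-; in:P2
Tick 3: [PARSE:-, VALIDATE:P2(v=10,ok=F), TRANSFORM:P1(v=0,ok=F), EMIT:-] out:-; in:-
Tick 4: [PARSE:P3(v=3,ok=F), VALIDATE:-, TRANSFORM:P2(v=0,ok=F), EMIT:P1(v=0,ok=F)] out:-; in:P3
Tick 5: [PARSE:P4(v=3,ok=F), VALIDATE:P3(v=3,ok=F), TRANSFORM:-, EMIT:P2(v=0,ok=F)] out:P1(v=0); in:P4
At end of tick 5: ['P4', 'P3', '-', 'P2']

Answer: P4 P3 - P2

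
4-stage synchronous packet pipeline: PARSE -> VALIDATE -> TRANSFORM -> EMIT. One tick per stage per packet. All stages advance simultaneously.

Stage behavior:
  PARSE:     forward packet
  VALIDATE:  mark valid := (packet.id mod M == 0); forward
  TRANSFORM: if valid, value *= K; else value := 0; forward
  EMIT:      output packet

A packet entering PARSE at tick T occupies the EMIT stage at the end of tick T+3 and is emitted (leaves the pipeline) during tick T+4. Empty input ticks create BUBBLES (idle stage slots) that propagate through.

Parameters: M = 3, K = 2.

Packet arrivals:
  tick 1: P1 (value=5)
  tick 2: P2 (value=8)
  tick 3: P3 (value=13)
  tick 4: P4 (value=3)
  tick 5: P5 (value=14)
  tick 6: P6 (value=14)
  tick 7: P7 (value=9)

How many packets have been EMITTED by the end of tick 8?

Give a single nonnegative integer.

Tick 1: [PARSE:P1(v=5,ok=F), VALIDATE:-, TRANSFORM:-, EMIT:-] out:-; in:P1
Tick 2: [PARSE:P2(v=8,ok=F), VALIDATE:P1(v=5,ok=F), TRANSFORM:-, EMIT:-] out:-; in:P2
Tick 3: [PARSE:P3(v=13,ok=F), VALIDATE:P2(v=8,ok=F), TRANSFORM:P1(v=0,ok=F), EMIT:-] out:-; in:P3
Tick 4: [PARSE:P4(v=3,ok=F), VALIDATE:P3(v=13,ok=T), TRANSFORM:P2(v=0,ok=F), EMIT:P1(v=0,ok=F)] out:-; in:P4
Tick 5: [PARSE:P5(v=14,ok=F), VALIDATE:P4(v=3,ok=F), TRANSFORM:P3(v=26,ok=T), EMIT:P2(v=0,ok=F)] out:P1(v=0); in:P5
Tick 6: [PARSE:P6(v=14,ok=F), VALIDATE:P5(v=14,ok=F), TRANSFORM:P4(v=0,ok=F), EMIT:P3(v=26,ok=T)] out:P2(v=0); in:P6
Tick 7: [PARSE:P7(v=9,ok=F), VALIDATE:P6(v=14,ok=T), TRANSFORM:P5(v=0,ok=F), EMIT:P4(v=0,ok=F)] out:P3(v=26); in:P7
Tick 8: [PARSE:-, VALIDATE:P7(v=9,ok=F), TRANSFORM:P6(v=28,ok=T), EMIT:P5(v=0,ok=F)] out:P4(v=0); in:-
Emitted by tick 8: ['P1', 'P2', 'P3', 'P4']

Answer: 4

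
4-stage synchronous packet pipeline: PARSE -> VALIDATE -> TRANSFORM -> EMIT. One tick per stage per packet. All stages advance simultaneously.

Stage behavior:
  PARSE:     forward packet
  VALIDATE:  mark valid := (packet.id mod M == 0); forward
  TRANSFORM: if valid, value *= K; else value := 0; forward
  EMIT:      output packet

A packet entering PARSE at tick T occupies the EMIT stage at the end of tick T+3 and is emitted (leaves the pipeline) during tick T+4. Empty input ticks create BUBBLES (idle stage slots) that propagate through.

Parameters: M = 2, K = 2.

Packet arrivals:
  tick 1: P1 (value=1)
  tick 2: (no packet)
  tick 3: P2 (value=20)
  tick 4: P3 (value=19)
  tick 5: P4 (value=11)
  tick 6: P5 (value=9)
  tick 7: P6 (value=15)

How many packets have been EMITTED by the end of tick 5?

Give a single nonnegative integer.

Tick 1: [PARSE:P1(v=1,ok=F), VALIDATE:-, TRANSFORM:-, EMIT:-] out:-; in:P1
Tick 2: [PARSE:-, VALIDATE:P1(v=1,ok=F), TRANSFORM:-, EMIT:-] out:-; in:-
Tick 3: [PARSE:P2(v=20,ok=F), VALIDATE:-, TRANSFORM:P1(v=0,ok=F), EMIT:-] out:-; in:P2
Tick 4: [PARSE:P3(v=19,ok=F), VALIDATE:P2(v=20,ok=T), TRANSFORM:-, EMIT:P1(v=0,ok=F)] out:-; in:P3
Tick 5: [PARSE:P4(v=11,ok=F), VALIDATE:P3(v=19,ok=F), TRANSFORM:P2(v=40,ok=T), EMIT:-] out:P1(v=0); in:P4
Emitted by tick 5: ['P1']

Answer: 1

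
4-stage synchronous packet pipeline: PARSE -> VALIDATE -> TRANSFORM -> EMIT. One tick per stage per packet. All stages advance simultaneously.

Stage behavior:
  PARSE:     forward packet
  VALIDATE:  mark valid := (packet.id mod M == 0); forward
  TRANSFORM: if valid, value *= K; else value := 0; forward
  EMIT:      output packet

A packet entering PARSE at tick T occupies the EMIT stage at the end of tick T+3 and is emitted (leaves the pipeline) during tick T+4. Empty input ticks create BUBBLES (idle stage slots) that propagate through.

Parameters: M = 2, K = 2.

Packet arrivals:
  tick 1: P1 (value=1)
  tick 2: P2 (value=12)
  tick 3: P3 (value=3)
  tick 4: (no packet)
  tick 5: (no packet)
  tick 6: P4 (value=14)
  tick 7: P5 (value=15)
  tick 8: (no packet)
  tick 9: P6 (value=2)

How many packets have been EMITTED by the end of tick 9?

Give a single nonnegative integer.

Tick 1: [PARSE:P1(v=1,ok=F), VALIDATE:-, TRANSFORM:-, EMIT:-] out:-; in:P1
Tick 2: [PARSE:P2(v=12,ok=F), VALIDATE:P1(v=1,ok=F), TRANSFORM:-, EMIT:-] out:-; in:P2
Tick 3: [PARSE:P3(v=3,ok=F), VALIDATE:P2(v=12,ok=T), TRANSFORM:P1(v=0,ok=F), EMIT:-] out:-; in:P3
Tick 4: [PARSE:-, VALIDATE:P3(v=3,ok=F), TRANSFORM:P2(v=24,ok=T), EMIT:P1(v=0,ok=F)] out:-; in:-
Tick 5: [PARSE:-, VALIDATE:-, TRANSFORM:P3(v=0,ok=F), EMIT:P2(v=24,ok=T)] out:P1(v=0); in:-
Tick 6: [PARSE:P4(v=14,ok=F), VALIDATE:-, TRANSFORM:-, EMIT:P3(v=0,ok=F)] out:P2(v=24); in:P4
Tick 7: [PARSE:P5(v=15,ok=F), VALIDATE:P4(v=14,ok=T), TRANSFORM:-, EMIT:-] out:P3(v=0); in:P5
Tick 8: [PARSE:-, VALIDATE:P5(v=15,ok=F), TRANSFORM:P4(v=28,ok=T), EMIT:-] out:-; in:-
Tick 9: [PARSE:P6(v=2,ok=F), VALIDATE:-, TRANSFORM:P5(v=0,ok=F), EMIT:P4(v=28,ok=T)] out:-; in:P6
Emitted by tick 9: ['P1', 'P2', 'P3']

Answer: 3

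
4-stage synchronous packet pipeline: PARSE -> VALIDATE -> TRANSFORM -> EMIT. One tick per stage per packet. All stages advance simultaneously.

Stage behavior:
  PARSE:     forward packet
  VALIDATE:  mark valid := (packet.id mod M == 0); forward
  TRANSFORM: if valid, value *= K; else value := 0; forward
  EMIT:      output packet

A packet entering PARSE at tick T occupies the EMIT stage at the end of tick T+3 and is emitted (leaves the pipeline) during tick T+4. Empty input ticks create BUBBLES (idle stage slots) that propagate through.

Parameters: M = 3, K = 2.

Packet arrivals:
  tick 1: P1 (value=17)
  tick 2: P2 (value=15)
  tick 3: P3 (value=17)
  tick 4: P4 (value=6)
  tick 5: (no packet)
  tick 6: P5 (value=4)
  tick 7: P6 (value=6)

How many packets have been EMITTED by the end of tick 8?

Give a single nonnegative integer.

Tick 1: [PARSE:P1(v=17,ok=F), VALIDATE:-, TRANSFORM:-, EMIT:-] out:-; in:P1
Tick 2: [PARSE:P2(v=15,ok=F), VALIDATE:P1(v=17,ok=F), TRANSFORM:-, EMIT:-] out:-; in:P2
Tick 3: [PARSE:P3(v=17,ok=F), VALIDATE:P2(v=15,ok=F), TRANSFORM:P1(v=0,ok=F), EMIT:-] out:-; in:P3
Tick 4: [PARSE:P4(v=6,ok=F), VALIDATE:P3(v=17,ok=T), TRANSFORM:P2(v=0,ok=F), EMIT:P1(v=0,ok=F)] out:-; in:P4
Tick 5: [PARSE:-, VALIDATE:P4(v=6,ok=F), TRANSFORM:P3(v=34,ok=T), EMIT:P2(v=0,ok=F)] out:P1(v=0); in:-
Tick 6: [PARSE:P5(v=4,ok=F), VALIDATE:-, TRANSFORM:P4(v=0,ok=F), EMIT:P3(v=34,ok=T)] out:P2(v=0); in:P5
Tick 7: [PARSE:P6(v=6,ok=F), VALIDATE:P5(v=4,ok=F), TRANSFORM:-, EMIT:P4(v=0,ok=F)] out:P3(v=34); in:P6
Tick 8: [PARSE:-, VALIDATE:P6(v=6,ok=T), TRANSFORM:P5(v=0,ok=F), EMIT:-] out:P4(v=0); in:-
Emitted by tick 8: ['P1', 'P2', 'P3', 'P4']

Answer: 4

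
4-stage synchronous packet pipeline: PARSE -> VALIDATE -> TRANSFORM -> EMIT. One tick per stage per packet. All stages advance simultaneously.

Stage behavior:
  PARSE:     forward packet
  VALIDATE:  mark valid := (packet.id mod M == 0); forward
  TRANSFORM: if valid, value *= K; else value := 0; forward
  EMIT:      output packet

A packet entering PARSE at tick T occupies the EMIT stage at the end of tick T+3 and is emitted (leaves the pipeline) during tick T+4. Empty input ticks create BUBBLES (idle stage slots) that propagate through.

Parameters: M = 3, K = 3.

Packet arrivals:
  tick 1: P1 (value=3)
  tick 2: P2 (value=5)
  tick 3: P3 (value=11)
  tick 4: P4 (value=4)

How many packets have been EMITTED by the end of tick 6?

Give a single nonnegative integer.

Tick 1: [PARSE:P1(v=3,ok=F), VALIDATE:-, TRANSFORM:-, EMIT:-] out:-; in:P1
Tick 2: [PARSE:P2(v=5,ok=F), VALIDATE:P1(v=3,ok=F), TRANSFORM:-, EMIT:-] out:-; in:P2
Tick 3: [PARSE:P3(v=11,ok=F), VALIDATE:P2(v=5,ok=F), TRANSFORM:P1(v=0,ok=F), EMIT:-] out:-; in:P3
Tick 4: [PARSE:P4(v=4,ok=F), VALIDATE:P3(v=11,ok=T), TRANSFORM:P2(v=0,ok=F), EMIT:P1(v=0,ok=F)] out:-; in:P4
Tick 5: [PARSE:-, VALIDATE:P4(v=4,ok=F), TRANSFORM:P3(v=33,ok=T), EMIT:P2(v=0,ok=F)] out:P1(v=0); in:-
Tick 6: [PARSE:-, VALIDATE:-, TRANSFORM:P4(v=0,ok=F), EMIT:P3(v=33,ok=T)] out:P2(v=0); in:-
Emitted by tick 6: ['P1', 'P2']

Answer: 2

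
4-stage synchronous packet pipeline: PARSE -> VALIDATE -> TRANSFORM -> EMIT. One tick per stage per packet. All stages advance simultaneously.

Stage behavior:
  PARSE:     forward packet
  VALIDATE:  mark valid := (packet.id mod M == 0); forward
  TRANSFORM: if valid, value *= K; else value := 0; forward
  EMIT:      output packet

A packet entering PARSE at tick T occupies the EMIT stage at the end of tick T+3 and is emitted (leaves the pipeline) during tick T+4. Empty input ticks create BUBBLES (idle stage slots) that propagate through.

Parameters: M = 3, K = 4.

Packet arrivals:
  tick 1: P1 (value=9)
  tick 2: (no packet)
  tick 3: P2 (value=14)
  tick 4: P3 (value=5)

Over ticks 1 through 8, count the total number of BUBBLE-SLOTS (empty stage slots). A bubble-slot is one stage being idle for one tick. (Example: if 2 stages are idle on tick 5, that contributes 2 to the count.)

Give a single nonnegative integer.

Tick 1: [PARSE:P1(v=9,ok=F), VALIDATE:-, TRANSFORM:-, EMIT:-] out:-; bubbles=3
Tick 2: [PARSE:-, VALIDATE:P1(v=9,ok=F), TRANSFORM:-, EMIT:-] out:-; bubbles=3
Tick 3: [PARSE:P2(v=14,ok=F), VALIDATE:-, TRANSFORM:P1(v=0,ok=F), EMIT:-] out:-; bubbles=2
Tick 4: [PARSE:P3(v=5,ok=F), VALIDATE:P2(v=14,ok=F), TRANSFORM:-, EMIT:P1(v=0,ok=F)] out:-; bubbles=1
Tick 5: [PARSE:-, VALIDATE:P3(v=5,ok=T), TRANSFORM:P2(v=0,ok=F), EMIT:-] out:P1(v=0); bubbles=2
Tick 6: [PARSE:-, VALIDATE:-, TRANSFORM:P3(v=20,ok=T), EMIT:P2(v=0,ok=F)] out:-; bubbles=2
Tick 7: [PARSE:-, VALIDATE:-, TRANSFORM:-, EMIT:P3(v=20,ok=T)] out:P2(v=0); bubbles=3
Tick 8: [PARSE:-, VALIDATE:-, TRANSFORM:-, EMIT:-] out:P3(v=20); bubbles=4
Total bubble-slots: 20

Answer: 20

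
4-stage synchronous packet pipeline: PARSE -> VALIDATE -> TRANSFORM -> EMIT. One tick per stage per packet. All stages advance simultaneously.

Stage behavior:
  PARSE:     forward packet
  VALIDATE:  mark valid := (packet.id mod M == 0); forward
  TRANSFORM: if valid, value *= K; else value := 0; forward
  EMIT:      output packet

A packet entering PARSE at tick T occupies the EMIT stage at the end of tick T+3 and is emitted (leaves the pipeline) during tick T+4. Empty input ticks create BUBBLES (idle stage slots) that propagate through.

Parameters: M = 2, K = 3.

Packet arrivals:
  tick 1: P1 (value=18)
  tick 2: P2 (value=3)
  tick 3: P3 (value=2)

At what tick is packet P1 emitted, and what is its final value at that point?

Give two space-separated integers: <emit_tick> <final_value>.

Tick 1: [PARSE:P1(v=18,ok=F), VALIDATE:-, TRANSFORM:-, EMIT:-] out:-; in:P1
Tick 2: [PARSE:P2(v=3,ok=F), VALIDATE:P1(v=18,ok=F), TRANSFORM:-, EMIT:-] out:-; in:P2
Tick 3: [PARSE:P3(v=2,ok=F), VALIDATE:P2(v=3,ok=T), TRANSFORM:P1(v=0,ok=F), EMIT:-] out:-; in:P3
Tick 4: [PARSE:-, VALIDATE:P3(v=2,ok=F), TRANSFORM:P2(v=9,ok=T), EMIT:P1(v=0,ok=F)] out:-; in:-
Tick 5: [PARSE:-, VALIDATE:-, TRANSFORM:P3(v=0,ok=F), EMIT:P2(v=9,ok=T)] out:P1(v=0); in:-
Tick 6: [PARSE:-, VALIDATE:-, TRANSFORM:-, EMIT:P3(v=0,ok=F)] out:P2(v=9); in:-
Tick 7: [PARSE:-, VALIDATE:-, TRANSFORM:-, EMIT:-] out:P3(v=0); in:-
P1: arrives tick 1, valid=False (id=1, id%2=1), emit tick 5, final value 0

Answer: 5 0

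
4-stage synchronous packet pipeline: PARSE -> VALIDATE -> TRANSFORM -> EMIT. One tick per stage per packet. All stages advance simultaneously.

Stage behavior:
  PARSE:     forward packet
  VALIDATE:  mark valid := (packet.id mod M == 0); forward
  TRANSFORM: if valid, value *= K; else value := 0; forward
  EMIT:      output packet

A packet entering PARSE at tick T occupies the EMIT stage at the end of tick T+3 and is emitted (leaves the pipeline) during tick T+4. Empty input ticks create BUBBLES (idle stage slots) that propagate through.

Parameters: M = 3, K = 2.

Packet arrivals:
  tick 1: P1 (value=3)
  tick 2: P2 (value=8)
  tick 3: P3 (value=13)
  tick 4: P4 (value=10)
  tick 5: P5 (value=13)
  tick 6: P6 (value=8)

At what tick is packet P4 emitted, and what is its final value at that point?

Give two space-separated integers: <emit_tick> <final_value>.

Tick 1: [PARSE:P1(v=3,ok=F), VALIDATE:-, TRANSFORM:-, EMIT:-] out:-; in:P1
Tick 2: [PARSE:P2(v=8,ok=F), VALIDATE:P1(v=3,ok=F), TRANSFORM:-, EMIT:-] out:-; in:P2
Tick 3: [PARSE:P3(v=13,ok=F), VALIDATE:P2(v=8,ok=F), TRANSFORM:P1(v=0,ok=F), EMIT:-] out:-; in:P3
Tick 4: [PARSE:P4(v=10,ok=F), VALIDATE:P3(v=13,ok=T), TRANSFORM:P2(v=0,ok=F), EMIT:P1(v=0,ok=F)] out:-; in:P4
Tick 5: [PARSE:P5(v=13,ok=F), VALIDATE:P4(v=10,ok=F), TRANSFORM:P3(v=26,ok=T), EMIT:P2(v=0,ok=F)] out:P1(v=0); in:P5
Tick 6: [PARSE:P6(v=8,ok=F), VALIDATE:P5(v=13,ok=F), TRANSFORM:P4(v=0,ok=F), EMIT:P3(v=26,ok=T)] out:P2(v=0); in:P6
Tick 7: [PARSE:-, VALIDATE:P6(v=8,ok=T), TRANSFORM:P5(v=0,ok=F), EMIT:P4(v=0,ok=F)] out:P3(v=26); in:-
Tick 8: [PARSE:-, VALIDATE:-, TRANSFORM:P6(v=16,ok=T), EMIT:P5(v=0,ok=F)] out:P4(v=0); in:-
Tick 9: [PARSE:-, VALIDATE:-, TRANSFORM:-, EMIT:P6(v=16,ok=T)] out:P5(v=0); in:-
Tick 10: [PARSE:-, VALIDATE:-, TRANSFORM:-, EMIT:-] out:P6(v=16); in:-
P4: arrives tick 4, valid=False (id=4, id%3=1), emit tick 8, final value 0

Answer: 8 0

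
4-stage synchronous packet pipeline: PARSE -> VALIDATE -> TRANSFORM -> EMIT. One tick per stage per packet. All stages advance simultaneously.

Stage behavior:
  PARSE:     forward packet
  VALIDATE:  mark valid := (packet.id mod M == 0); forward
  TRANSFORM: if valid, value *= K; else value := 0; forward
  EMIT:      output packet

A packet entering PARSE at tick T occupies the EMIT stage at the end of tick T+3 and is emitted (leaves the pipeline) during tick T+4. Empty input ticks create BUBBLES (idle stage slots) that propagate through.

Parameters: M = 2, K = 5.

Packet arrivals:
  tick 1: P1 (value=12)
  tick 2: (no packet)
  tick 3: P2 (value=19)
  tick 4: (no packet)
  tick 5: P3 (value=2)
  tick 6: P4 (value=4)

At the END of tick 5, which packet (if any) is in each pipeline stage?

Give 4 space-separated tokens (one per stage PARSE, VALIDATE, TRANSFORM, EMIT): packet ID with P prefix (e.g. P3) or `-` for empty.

Tick 1: [PARSE:P1(v=12,ok=F), VALIDATE:-, TRANSFORM:-, EMIT:-] out:-; in:P1
Tick 2: [PARSE:-, VALIDATE:P1(v=12,ok=F), TRANSFORM:-, EMIT:-] out:-; in:-
Tick 3: [PARSE:P2(v=19,ok=F), VALIDATE:-, TRANSFORM:P1(v=0,ok=F), EMIT:-] out:-; in:P2
Tick 4: [PARSE:-, VALIDATE:P2(v=19,ok=T), TRANSFORM:-, EMIT:P1(v=0,ok=F)] out:-; in:-
Tick 5: [PARSE:P3(v=2,ok=F), VALIDATE:-, TRANSFORM:P2(v=95,ok=T), EMIT:-] out:P1(v=0); in:P3
At end of tick 5: ['P3', '-', 'P2', '-']

Answer: P3 - P2 -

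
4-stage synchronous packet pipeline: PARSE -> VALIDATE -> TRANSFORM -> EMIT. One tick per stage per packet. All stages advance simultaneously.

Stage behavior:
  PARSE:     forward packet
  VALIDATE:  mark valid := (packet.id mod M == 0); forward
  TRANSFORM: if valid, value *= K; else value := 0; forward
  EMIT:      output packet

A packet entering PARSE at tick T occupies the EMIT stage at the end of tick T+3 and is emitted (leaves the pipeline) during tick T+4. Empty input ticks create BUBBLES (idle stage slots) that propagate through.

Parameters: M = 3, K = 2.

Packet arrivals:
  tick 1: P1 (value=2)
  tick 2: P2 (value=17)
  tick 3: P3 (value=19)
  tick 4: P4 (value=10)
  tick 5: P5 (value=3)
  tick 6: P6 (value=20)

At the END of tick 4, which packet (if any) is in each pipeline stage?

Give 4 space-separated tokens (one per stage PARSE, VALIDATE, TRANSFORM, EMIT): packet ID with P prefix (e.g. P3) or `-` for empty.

Answer: P4 P3 P2 P1

Derivation:
Tick 1: [PARSE:P1(v=2,ok=F), VALIDATE:-, TRANSFORM:-, EMIT:-] out:-; in:P1
Tick 2: [PARSE:P2(v=17,ok=F), VALIDATE:P1(v=2,ok=F), TRANSFORM:-, EMIT:-] out:-; in:P2
Tick 3: [PARSE:P3(v=19,ok=F), VALIDATE:P2(v=17,ok=F), TRANSFORM:P1(v=0,ok=F), EMIT:-] out:-; in:P3
Tick 4: [PARSE:P4(v=10,ok=F), VALIDATE:P3(v=19,ok=T), TRANSFORM:P2(v=0,ok=F), EMIT:P1(v=0,ok=F)] out:-; in:P4
At end of tick 4: ['P4', 'P3', 'P2', 'P1']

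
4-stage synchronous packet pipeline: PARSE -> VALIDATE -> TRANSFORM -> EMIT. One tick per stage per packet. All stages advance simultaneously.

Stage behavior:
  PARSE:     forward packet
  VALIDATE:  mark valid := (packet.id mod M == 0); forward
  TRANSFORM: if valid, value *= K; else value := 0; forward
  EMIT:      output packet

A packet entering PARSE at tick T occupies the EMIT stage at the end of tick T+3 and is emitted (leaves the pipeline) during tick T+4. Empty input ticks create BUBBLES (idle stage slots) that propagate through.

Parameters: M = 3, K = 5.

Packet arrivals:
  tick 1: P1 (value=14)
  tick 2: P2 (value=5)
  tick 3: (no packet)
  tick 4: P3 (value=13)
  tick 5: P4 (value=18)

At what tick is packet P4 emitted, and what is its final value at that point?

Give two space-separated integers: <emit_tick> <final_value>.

Answer: 9 0

Derivation:
Tick 1: [PARSE:P1(v=14,ok=F), VALIDATE:-, TRANSFORM:-, EMIT:-] out:-; in:P1
Tick 2: [PARSE:P2(v=5,ok=F), VALIDATE:P1(v=14,ok=F), TRANSFORM:-, EMIT:-] out:-; in:P2
Tick 3: [PARSE:-, VALIDATE:P2(v=5,ok=F), TRANSFORM:P1(v=0,ok=F), EMIT:-] out:-; in:-
Tick 4: [PARSE:P3(v=13,ok=F), VALIDATE:-, TRANSFORM:P2(v=0,ok=F), EMIT:P1(v=0,ok=F)] out:-; in:P3
Tick 5: [PARSE:P4(v=18,ok=F), VALIDATE:P3(v=13,ok=T), TRANSFORM:-, EMIT:P2(v=0,ok=F)] out:P1(v=0); in:P4
Tick 6: [PARSE:-, VALIDATE:P4(v=18,ok=F), TRANSFORM:P3(v=65,ok=T), EMIT:-] out:P2(v=0); in:-
Tick 7: [PARSE:-, VALIDATE:-, TRANSFORM:P4(v=0,ok=F), EMIT:P3(v=65,ok=T)] out:-; in:-
Tick 8: [PARSE:-, VALIDATE:-, TRANSFORM:-, EMIT:P4(v=0,ok=F)] out:P3(v=65); in:-
Tick 9: [PARSE:-, VALIDATE:-, TRANSFORM:-, EMIT:-] out:P4(v=0); in:-
P4: arrives tick 5, valid=False (id=4, id%3=1), emit tick 9, final value 0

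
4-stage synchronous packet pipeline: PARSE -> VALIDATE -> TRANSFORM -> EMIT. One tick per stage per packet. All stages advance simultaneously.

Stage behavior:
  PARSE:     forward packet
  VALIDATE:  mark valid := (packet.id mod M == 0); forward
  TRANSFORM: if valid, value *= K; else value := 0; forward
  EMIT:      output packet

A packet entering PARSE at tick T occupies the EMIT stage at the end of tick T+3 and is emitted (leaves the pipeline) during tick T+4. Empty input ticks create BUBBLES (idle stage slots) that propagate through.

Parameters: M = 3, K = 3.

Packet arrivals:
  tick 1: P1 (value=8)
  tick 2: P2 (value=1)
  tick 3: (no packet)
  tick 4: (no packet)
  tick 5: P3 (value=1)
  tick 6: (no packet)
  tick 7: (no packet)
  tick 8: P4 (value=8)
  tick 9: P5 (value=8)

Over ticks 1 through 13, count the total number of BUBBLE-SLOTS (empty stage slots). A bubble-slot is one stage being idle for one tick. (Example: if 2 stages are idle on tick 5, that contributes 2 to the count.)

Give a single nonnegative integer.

Answer: 32

Derivation:
Tick 1: [PARSE:P1(v=8,ok=F), VALIDATE:-, TRANSFORM:-, EMIT:-] out:-; bubbles=3
Tick 2: [PARSE:P2(v=1,ok=F), VALIDATE:P1(v=8,ok=F), TRANSFORM:-, EMIT:-] out:-; bubbles=2
Tick 3: [PARSE:-, VALIDATE:P2(v=1,ok=F), TRANSFORM:P1(v=0,ok=F), EMIT:-] out:-; bubbles=2
Tick 4: [PARSE:-, VALIDATE:-, TRANSFORM:P2(v=0,ok=F), EMIT:P1(v=0,ok=F)] out:-; bubbles=2
Tick 5: [PARSE:P3(v=1,ok=F), VALIDATE:-, TRANSFORM:-, EMIT:P2(v=0,ok=F)] out:P1(v=0); bubbles=2
Tick 6: [PARSE:-, VALIDATE:P3(v=1,ok=T), TRANSFORM:-, EMIT:-] out:P2(v=0); bubbles=3
Tick 7: [PARSE:-, VALIDATE:-, TRANSFORM:P3(v=3,ok=T), EMIT:-] out:-; bubbles=3
Tick 8: [PARSE:P4(v=8,ok=F), VALIDATE:-, TRANSFORM:-, EMIT:P3(v=3,ok=T)] out:-; bubbles=2
Tick 9: [PARSE:P5(v=8,ok=F), VALIDATE:P4(v=8,ok=F), TRANSFORM:-, EMIT:-] out:P3(v=3); bubbles=2
Tick 10: [PARSE:-, VALIDATE:P5(v=8,ok=F), TRANSFORM:P4(v=0,ok=F), EMIT:-] out:-; bubbles=2
Tick 11: [PARSE:-, VALIDATE:-, TRANSFORM:P5(v=0,ok=F), EMIT:P4(v=0,ok=F)] out:-; bubbles=2
Tick 12: [PARSE:-, VALIDATE:-, TRANSFORM:-, EMIT:P5(v=0,ok=F)] out:P4(v=0); bubbles=3
Tick 13: [PARSE:-, VALIDATE:-, TRANSFORM:-, EMIT:-] out:P5(v=0); bubbles=4
Total bubble-slots: 32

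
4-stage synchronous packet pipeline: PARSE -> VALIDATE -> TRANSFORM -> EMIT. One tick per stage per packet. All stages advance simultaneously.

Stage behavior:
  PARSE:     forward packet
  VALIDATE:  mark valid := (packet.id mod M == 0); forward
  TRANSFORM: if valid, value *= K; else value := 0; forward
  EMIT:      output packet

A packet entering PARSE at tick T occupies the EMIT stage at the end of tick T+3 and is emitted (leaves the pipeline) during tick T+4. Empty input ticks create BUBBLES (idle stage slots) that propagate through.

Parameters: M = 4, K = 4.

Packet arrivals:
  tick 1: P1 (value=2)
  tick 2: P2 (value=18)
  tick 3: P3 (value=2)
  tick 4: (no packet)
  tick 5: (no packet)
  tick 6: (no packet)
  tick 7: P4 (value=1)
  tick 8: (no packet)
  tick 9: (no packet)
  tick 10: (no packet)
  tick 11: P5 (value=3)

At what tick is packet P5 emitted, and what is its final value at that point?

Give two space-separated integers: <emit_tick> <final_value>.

Tick 1: [PARSE:P1(v=2,ok=F), VALIDATE:-, TRANSFORM:-, EMIT:-] out:-; in:P1
Tick 2: [PARSE:P2(v=18,ok=F), VALIDATE:P1(v=2,ok=F), TRANSFORM:-, EMIT:-] out:-; in:P2
Tick 3: [PARSE:P3(v=2,ok=F), VALIDATE:P2(v=18,ok=F), TRANSFORM:P1(v=0,ok=F), EMIT:-] out:-; in:P3
Tick 4: [PARSE:-, VALIDATE:P3(v=2,ok=F), TRANSFORM:P2(v=0,ok=F), EMIT:P1(v=0,ok=F)] out:-; in:-
Tick 5: [PARSE:-, VALIDATE:-, TRANSFORM:P3(v=0,ok=F), EMIT:P2(v=0,ok=F)] out:P1(v=0); in:-
Tick 6: [PARSE:-, VALIDATE:-, TRANSFORM:-, EMIT:P3(v=0,ok=F)] out:P2(v=0); in:-
Tick 7: [PARSE:P4(v=1,ok=F), VALIDATE:-, TRANSFORM:-, EMIT:-] out:P3(v=0); in:P4
Tick 8: [PARSE:-, VALIDATE:P4(v=1,ok=T), TRANSFORM:-, EMIT:-] out:-; in:-
Tick 9: [PARSE:-, VALIDATE:-, TRANSFORM:P4(v=4,ok=T), EMIT:-] out:-; in:-
Tick 10: [PARSE:-, VALIDATE:-, TRANSFORM:-, EMIT:P4(v=4,ok=T)] out:-; in:-
Tick 11: [PARSE:P5(v=3,ok=F), VALIDATE:-, TRANSFORM:-, EMIT:-] out:P4(v=4); in:P5
Tick 12: [PARSE:-, VALIDATE:P5(v=3,ok=F), TRANSFORM:-, EMIT:-] out:-; in:-
Tick 13: [PARSE:-, VALIDATE:-, TRANSFORM:P5(v=0,ok=F), EMIT:-] out:-; in:-
Tick 14: [PARSE:-, VALIDATE:-, TRANSFORM:-, EMIT:P5(v=0,ok=F)] out:-; in:-
Tick 15: [PARSE:-, VALIDATE:-, TRANSFORM:-, EMIT:-] out:P5(v=0); in:-
P5: arrives tick 11, valid=False (id=5, id%4=1), emit tick 15, final value 0

Answer: 15 0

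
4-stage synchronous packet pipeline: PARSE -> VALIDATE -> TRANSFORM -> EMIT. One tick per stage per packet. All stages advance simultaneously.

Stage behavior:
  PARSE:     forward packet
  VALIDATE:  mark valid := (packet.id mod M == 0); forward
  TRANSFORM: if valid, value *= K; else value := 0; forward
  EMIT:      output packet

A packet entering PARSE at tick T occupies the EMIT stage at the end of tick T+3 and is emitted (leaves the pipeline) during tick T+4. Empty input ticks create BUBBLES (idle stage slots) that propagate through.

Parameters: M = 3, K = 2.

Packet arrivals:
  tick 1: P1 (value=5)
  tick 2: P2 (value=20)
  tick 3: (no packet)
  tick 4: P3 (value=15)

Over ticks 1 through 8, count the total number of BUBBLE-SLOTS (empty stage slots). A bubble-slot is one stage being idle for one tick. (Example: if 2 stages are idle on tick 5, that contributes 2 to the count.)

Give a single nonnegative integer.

Tick 1: [PARSE:P1(v=5,ok=F), VALIDATE:-, TRANSFORM:-, EMIT:-] out:-; bubbles=3
Tick 2: [PARSE:P2(v=20,ok=F), VALIDATE:P1(v=5,ok=F), TRANSFORM:-, EMIT:-] out:-; bubbles=2
Tick 3: [PARSE:-, VALIDATE:P2(v=20,ok=F), TRANSFORM:P1(v=0,ok=F), EMIT:-] out:-; bubbles=2
Tick 4: [PARSE:P3(v=15,ok=F), VALIDATE:-, TRANSFORM:P2(v=0,ok=F), EMIT:P1(v=0,ok=F)] out:-; bubbles=1
Tick 5: [PARSE:-, VALIDATE:P3(v=15,ok=T), TRANSFORM:-, EMIT:P2(v=0,ok=F)] out:P1(v=0); bubbles=2
Tick 6: [PARSE:-, VALIDATE:-, TRANSFORM:P3(v=30,ok=T), EMIT:-] out:P2(v=0); bubbles=3
Tick 7: [PARSE:-, VALIDATE:-, TRANSFORM:-, EMIT:P3(v=30,ok=T)] out:-; bubbles=3
Tick 8: [PARSE:-, VALIDATE:-, TRANSFORM:-, EMIT:-] out:P3(v=30); bubbles=4
Total bubble-slots: 20

Answer: 20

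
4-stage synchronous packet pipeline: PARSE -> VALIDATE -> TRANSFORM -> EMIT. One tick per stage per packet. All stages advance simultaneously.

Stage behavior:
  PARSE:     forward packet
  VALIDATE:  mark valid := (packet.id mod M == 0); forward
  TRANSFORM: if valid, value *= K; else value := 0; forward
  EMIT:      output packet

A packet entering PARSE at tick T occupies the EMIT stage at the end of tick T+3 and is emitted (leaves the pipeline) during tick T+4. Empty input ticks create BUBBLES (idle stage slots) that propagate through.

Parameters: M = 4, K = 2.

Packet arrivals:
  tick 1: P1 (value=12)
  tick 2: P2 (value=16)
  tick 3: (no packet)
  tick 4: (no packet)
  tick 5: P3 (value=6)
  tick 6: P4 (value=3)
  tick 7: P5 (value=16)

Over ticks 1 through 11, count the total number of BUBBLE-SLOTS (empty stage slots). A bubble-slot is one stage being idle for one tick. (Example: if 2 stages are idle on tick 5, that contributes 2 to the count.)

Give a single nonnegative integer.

Tick 1: [PARSE:P1(v=12,ok=F), VALIDATE:-, TRANSFORM:-, EMIT:-] out:-; bubbles=3
Tick 2: [PARSE:P2(v=16,ok=F), VALIDATE:P1(v=12,ok=F), TRANSFORM:-, EMIT:-] out:-; bubbles=2
Tick 3: [PARSE:-, VALIDATE:P2(v=16,ok=F), TRANSFORM:P1(v=0,ok=F), EMIT:-] out:-; bubbles=2
Tick 4: [PARSE:-, VALIDATE:-, TRANSFORM:P2(v=0,ok=F), EMIT:P1(v=0,ok=F)] out:-; bubbles=2
Tick 5: [PARSE:P3(v=6,ok=F), VALIDATE:-, TRANSFORM:-, EMIT:P2(v=0,ok=F)] out:P1(v=0); bubbles=2
Tick 6: [PARSE:P4(v=3,ok=F), VALIDATE:P3(v=6,ok=F), TRANSFORM:-, EMIT:-] out:P2(v=0); bubbles=2
Tick 7: [PARSE:P5(v=16,ok=F), VALIDATE:P4(v=3,ok=T), TRANSFORM:P3(v=0,ok=F), EMIT:-] out:-; bubbles=1
Tick 8: [PARSE:-, VALIDATE:P5(v=16,ok=F), TRANSFORM:P4(v=6,ok=T), EMIT:P3(v=0,ok=F)] out:-; bubbles=1
Tick 9: [PARSE:-, VALIDATE:-, TRANSFORM:P5(v=0,ok=F), EMIT:P4(v=6,ok=T)] out:P3(v=0); bubbles=2
Tick 10: [PARSE:-, VALIDATE:-, TRANSFORM:-, EMIT:P5(v=0,ok=F)] out:P4(v=6); bubbles=3
Tick 11: [PARSE:-, VALIDATE:-, TRANSFORM:-, EMIT:-] out:P5(v=0); bubbles=4
Total bubble-slots: 24

Answer: 24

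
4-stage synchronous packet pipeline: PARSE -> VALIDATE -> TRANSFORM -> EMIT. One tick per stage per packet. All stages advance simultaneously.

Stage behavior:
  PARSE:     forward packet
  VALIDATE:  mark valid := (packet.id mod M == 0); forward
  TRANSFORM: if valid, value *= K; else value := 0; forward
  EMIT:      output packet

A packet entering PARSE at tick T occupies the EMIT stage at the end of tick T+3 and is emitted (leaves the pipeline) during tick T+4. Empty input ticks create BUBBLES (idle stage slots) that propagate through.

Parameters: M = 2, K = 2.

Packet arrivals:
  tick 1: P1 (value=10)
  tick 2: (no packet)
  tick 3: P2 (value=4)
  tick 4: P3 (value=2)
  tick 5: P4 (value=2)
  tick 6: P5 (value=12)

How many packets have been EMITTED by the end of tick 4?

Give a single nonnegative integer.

Tick 1: [PARSE:P1(v=10,ok=F), VALIDATE:-, TRANSFORM:-, EMIT:-] out:-; in:P1
Tick 2: [PARSE:-, VALIDATE:P1(v=10,ok=F), TRANSFORM:-, EMIT:-] out:-; in:-
Tick 3: [PARSE:P2(v=4,ok=F), VALIDATE:-, TRANSFORM:P1(v=0,ok=F), EMIT:-] out:-; in:P2
Tick 4: [PARSE:P3(v=2,ok=F), VALIDATE:P2(v=4,ok=T), TRANSFORM:-, EMIT:P1(v=0,ok=F)] out:-; in:P3
Emitted by tick 4: []

Answer: 0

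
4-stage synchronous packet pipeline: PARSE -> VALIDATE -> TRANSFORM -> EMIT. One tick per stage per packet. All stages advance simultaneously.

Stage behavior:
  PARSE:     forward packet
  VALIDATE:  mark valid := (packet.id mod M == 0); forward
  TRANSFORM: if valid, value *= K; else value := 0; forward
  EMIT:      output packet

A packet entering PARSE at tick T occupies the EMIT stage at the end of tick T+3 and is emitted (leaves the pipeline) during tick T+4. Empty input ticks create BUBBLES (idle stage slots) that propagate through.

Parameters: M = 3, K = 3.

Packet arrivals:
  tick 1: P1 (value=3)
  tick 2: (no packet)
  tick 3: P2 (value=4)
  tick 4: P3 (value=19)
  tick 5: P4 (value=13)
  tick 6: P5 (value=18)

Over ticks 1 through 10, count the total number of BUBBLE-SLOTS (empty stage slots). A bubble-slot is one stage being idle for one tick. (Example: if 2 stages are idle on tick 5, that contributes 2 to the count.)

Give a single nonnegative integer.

Answer: 20

Derivation:
Tick 1: [PARSE:P1(v=3,ok=F), VALIDATE:-, TRANSFORM:-, EMIT:-] out:-; bubbles=3
Tick 2: [PARSE:-, VALIDATE:P1(v=3,ok=F), TRANSFORM:-, EMIT:-] out:-; bubbles=3
Tick 3: [PARSE:P2(v=4,ok=F), VALIDATE:-, TRANSFORM:P1(v=0,ok=F), EMIT:-] out:-; bubbles=2
Tick 4: [PARSE:P3(v=19,ok=F), VALIDATE:P2(v=4,ok=F), TRANSFORM:-, EMIT:P1(v=0,ok=F)] out:-; bubbles=1
Tick 5: [PARSE:P4(v=13,ok=F), VALIDATE:P3(v=19,ok=T), TRANSFORM:P2(v=0,ok=F), EMIT:-] out:P1(v=0); bubbles=1
Tick 6: [PARSE:P5(v=18,ok=F), VALIDATE:P4(v=13,ok=F), TRANSFORM:P3(v=57,ok=T), EMIT:P2(v=0,ok=F)] out:-; bubbles=0
Tick 7: [PARSE:-, VALIDATE:P5(v=18,ok=F), TRANSFORM:P4(v=0,ok=F), EMIT:P3(v=57,ok=T)] out:P2(v=0); bubbles=1
Tick 8: [PARSE:-, VALIDATE:-, TRANSFORM:P5(v=0,ok=F), EMIT:P4(v=0,ok=F)] out:P3(v=57); bubbles=2
Tick 9: [PARSE:-, VALIDATE:-, TRANSFORM:-, EMIT:P5(v=0,ok=F)] out:P4(v=0); bubbles=3
Tick 10: [PARSE:-, VALIDATE:-, TRANSFORM:-, EMIT:-] out:P5(v=0); bubbles=4
Total bubble-slots: 20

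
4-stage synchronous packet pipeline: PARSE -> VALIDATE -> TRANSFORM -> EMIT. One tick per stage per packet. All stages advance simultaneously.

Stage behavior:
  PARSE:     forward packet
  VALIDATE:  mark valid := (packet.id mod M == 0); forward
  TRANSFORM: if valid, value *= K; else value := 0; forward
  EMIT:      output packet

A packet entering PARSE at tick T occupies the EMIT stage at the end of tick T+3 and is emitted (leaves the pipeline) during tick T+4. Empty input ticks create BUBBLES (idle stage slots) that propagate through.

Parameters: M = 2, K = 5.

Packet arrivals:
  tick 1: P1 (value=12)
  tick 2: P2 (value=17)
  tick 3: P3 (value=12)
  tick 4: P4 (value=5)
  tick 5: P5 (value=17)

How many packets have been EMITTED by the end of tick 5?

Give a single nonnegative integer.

Answer: 1

Derivation:
Tick 1: [PARSE:P1(v=12,ok=F), VALIDATE:-, TRANSFORM:-, EMIT:-] out:-; in:P1
Tick 2: [PARSE:P2(v=17,ok=F), VALIDATE:P1(v=12,ok=F), TRANSFORM:-, EMIT:-] out:-; in:P2
Tick 3: [PARSE:P3(v=12,ok=F), VALIDATE:P2(v=17,ok=T), TRANSFORM:P1(v=0,ok=F), EMIT:-] out:-; in:P3
Tick 4: [PARSE:P4(v=5,ok=F), VALIDATE:P3(v=12,ok=F), TRANSFORM:P2(v=85,ok=T), EMIT:P1(v=0,ok=F)] out:-; in:P4
Tick 5: [PARSE:P5(v=17,ok=F), VALIDATE:P4(v=5,ok=T), TRANSFORM:P3(v=0,ok=F), EMIT:P2(v=85,ok=T)] out:P1(v=0); in:P5
Emitted by tick 5: ['P1']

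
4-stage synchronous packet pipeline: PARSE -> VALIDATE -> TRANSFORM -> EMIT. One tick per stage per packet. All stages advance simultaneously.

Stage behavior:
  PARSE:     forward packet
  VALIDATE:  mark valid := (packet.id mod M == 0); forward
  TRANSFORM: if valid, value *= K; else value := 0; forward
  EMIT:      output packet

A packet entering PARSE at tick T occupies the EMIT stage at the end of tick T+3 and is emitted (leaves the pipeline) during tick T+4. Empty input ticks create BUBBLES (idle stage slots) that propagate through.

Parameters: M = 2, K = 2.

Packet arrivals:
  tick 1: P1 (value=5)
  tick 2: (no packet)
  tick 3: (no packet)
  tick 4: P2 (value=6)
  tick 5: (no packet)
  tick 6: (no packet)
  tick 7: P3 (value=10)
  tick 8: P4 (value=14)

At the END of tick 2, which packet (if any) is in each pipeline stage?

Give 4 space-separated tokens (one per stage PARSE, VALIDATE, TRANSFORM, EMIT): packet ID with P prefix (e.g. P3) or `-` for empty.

Answer: - P1 - -

Derivation:
Tick 1: [PARSE:P1(v=5,ok=F), VALIDATE:-, TRANSFORM:-, EMIT:-] out:-; in:P1
Tick 2: [PARSE:-, VALIDATE:P1(v=5,ok=F), TRANSFORM:-, EMIT:-] out:-; in:-
At end of tick 2: ['-', 'P1', '-', '-']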